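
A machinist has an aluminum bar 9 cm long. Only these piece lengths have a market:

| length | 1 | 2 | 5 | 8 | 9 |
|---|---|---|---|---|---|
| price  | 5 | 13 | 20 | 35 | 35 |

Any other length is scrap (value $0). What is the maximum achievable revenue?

57

Build best[k] bottom-up: best[k] = max over allowed piece i of (p[i] + best[k−i]).
best[1] = 5
best[2] = 13
best[3] = 18  (first piece 1, then best[2]=13)
best[4] = 26  (first piece 2, then best[2]=13)
best[5] = 31  (first piece 1, then best[4]=26)
best[6] = 39  (first piece 2, then best[4]=26)
best[7] = 44  (first piece 1, then best[6]=39)
best[8] = 52  (first piece 2, then best[6]=39)
best[9] = 57  (first piece 1, then best[8]=52)
One optimal cutting: 2 + 2 + 2 + 2 + 1 → $57.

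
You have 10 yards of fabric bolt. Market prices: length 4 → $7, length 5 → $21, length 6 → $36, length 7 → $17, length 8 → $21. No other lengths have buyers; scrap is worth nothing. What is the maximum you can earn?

Consider every possible first cut. r[k] is the best of p[i]+r[k−i] over all sellable i≤k.
r[1] = 0
r[2] = 0
r[3] = 0
r[4] = 7
r[5] = max(7+0, 21+0) = 21
r[6] = max(7+0, 21+0, 36+0) = 36
r[7] = max(7+0, 21+0, 36+0, 17+0) = 36
r[8] = max(7+7, 21+0, 36+0, 17+0, 21+0) = 36
r[9] = max(7+21, 21+7, 36+0, 17+0, 21+0) = 36
r[10] = max(7+36, 21+21, 36+7, 17+0, 21+0) = 43
One optimal cutting: 6 + 4 → $43.

43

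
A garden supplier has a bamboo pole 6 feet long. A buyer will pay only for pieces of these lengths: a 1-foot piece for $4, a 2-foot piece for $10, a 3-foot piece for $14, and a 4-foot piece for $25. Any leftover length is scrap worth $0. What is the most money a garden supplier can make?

Build best[k] bottom-up: best[k] = max over allowed piece i of (p[i] + best[k−i]).
best[1] = 4
best[2] = max(4+4, 10+0) = 10
best[3] = max(4+10, 10+4, 14+0) = 14
best[4] = max(4+14, 10+10, 14+4, 25+0) = 25
best[5] = max(4+25, 10+14, 14+10, 25+4) = 29
best[6] = max(4+29, 10+25, 14+14, 25+10) = 35
One optimal cutting: 4 + 2 → $35.

35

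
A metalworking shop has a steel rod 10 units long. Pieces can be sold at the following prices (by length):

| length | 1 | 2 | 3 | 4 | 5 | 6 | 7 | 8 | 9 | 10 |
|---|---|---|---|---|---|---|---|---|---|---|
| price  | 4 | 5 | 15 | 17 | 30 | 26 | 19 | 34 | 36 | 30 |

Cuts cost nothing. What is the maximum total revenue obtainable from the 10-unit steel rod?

60

Build r[k] bottom-up: r[k] = max over allowed piece i of (p[i] + r[k−i]).
r[1] = 4
r[2] = 8  (first piece 1, then r[1]=4)
r[3] = 15
r[4] = 19  (first piece 1, then r[3]=15)
r[5] = 30
r[6] = 34  (first piece 1, then r[5]=30)
r[7] = 38  (first piece 1, then r[6]=34)
r[8] = 45  (first piece 3, then r[5]=30)
r[9] = 49  (first piece 1, then r[8]=45)
r[10] = 60  (first piece 5, then r[5]=30)
One optimal cutting: 5 + 5 → $30 + $30 = $60.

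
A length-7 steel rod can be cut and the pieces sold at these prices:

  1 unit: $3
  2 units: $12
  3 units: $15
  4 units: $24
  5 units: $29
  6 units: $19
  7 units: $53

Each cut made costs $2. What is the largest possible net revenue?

Build net[k] bottom-up: net[k] = max over allowed piece i of (p[i] + net[k−i]) − 2 per cut.
net[1] = 3
net[2] = 12
net[3] = 15
net[4] = 24
net[5] = 29
net[6] = 34  (first piece 2, then net[4]=24)
net[7] = 53
Best is to make no cuts and sell whole for $53.

53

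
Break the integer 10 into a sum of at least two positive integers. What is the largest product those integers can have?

Let P[k] be the best product for length k (with at least one cut). For each first piece i, the rest contributes max(k−i, P[k−i]).
P[2] = 1·max(1,0) = 1·1 = 1
P[3] = max(1·2, 2·1) = 2
P[4] = max(1·3, 2·2, 3·1) = 4
P[5] = max(1·4, 2·3, 3·2, 4·1) = 6
P[6] = max(1·6, 2·4, 3·3, 4·2, 5·1) = 9
P[7] = max(1·9, 2·6, 3·4, 4·3, 5·2, 6·1) = 12
P[8] = max(1·12, 2·9, 3·6, …, 6·2, 7·1) = 18
P[9] = max(1·18, 2·12, 3·9, …, 7·2, 8·1) = 27
P[10] = max(1·27, 2·18, 3·12, …, 8·2, 9·1) = 36
One optimal split: 3 + 3 + 2 + 2; product 3·3·2·2 = 36.

36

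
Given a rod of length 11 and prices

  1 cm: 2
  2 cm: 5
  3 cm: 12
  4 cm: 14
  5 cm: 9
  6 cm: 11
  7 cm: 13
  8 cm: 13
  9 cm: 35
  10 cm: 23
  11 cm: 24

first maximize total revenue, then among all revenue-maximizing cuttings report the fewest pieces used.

Consider every possible first cut. r[k] is the best of p[i]+r[k−i] over all sellable i≤k.
r[1] = 2
r[2] = max(2+2, 5+0) = 5
r[3] = max(2+5, 5+2, 12+0) = 12
r[4] = max(2+12, 5+5, 12+2, 14+0) = 14
r[5] = max(2+14, 5+12, 12+5, 14+2, 9+0) = 17
r[6] = max(2+17, 5+14, 12+12, 14+5, 9+2, 11+0) = 24
r[7] = max(2+24, 5+17, 12+14, …, 11+2, 13+0) = 26
r[8] = max(2+26, 5+24, 12+17, …, 13+2, 13+0) = 29
r[9] = max(2+29, 5+26, 12+24, …, 13+2, 35+0) = 36
r[10] = max(2+36, 5+29, 12+26, …, 35+2, 23+0) = 38
r[11] = max(2+38, 5+36, 12+29, …, 23+2, 24+0) = 41
Maximum revenue is 41.
Now minimize piece count subject to staying optimal: for each k, pieces[k] = 1 + min over i with p[i]+r[k−i]=r[k] of pieces[k−i].
pieces[8] = 3
pieces[9] = 3
pieces[10] = 3
pieces[11] = 4

4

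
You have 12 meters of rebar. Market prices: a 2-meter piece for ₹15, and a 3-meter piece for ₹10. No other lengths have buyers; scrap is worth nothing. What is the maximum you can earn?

Consider every possible first cut. f[k] is the best of p[i]+f[k−i] over all sellable i≤k.
f[1] = 0
f[2] = 15
f[3] = max(15+0, 10+0) = 15
f[4] = max(15+15, 10+0) = 30
f[5] = max(15+15, 10+15) = 30
f[6] = max(15+30, 10+15) = 45
f[7] = max(15+30, 10+30) = 45
f[8] = max(15+45, 10+30) = 60
f[9] = max(15+45, 10+45) = 60
f[10] = max(15+60, 10+45) = 75
f[11] = max(15+60, 10+60) = 75
f[12] = max(15+75, 10+60) = 90
One optimal cutting: 2 + 2 + 2 + 2 + 2 + 2 → ₹90.

90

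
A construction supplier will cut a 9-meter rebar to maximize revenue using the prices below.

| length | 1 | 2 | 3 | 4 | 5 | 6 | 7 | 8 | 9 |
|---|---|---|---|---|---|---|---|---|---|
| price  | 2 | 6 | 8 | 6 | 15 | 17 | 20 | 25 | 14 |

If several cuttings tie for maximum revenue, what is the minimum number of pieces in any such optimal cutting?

Consider every possible first cut. r[k] is the best of p[i]+r[k−i] over all sellable i≤k.
r[1] = 2
r[2] = 6
r[3] = 8  (first piece 1, then r[2]=6)
r[4] = 12  (first piece 2, then r[2]=6)
r[5] = 15
r[6] = 18  (first piece 2, then r[4]=12)
r[7] = 21  (first piece 2, then r[5]=15)
r[8] = 25
r[9] = 27  (first piece 1, then r[8]=25)
Maximum revenue is ₹27.
Now minimize piece count subject to staying optimal: for each k, pieces[k] = 1 + min over i with p[i]+r[k−i]=r[k] of pieces[k−i].
pieces[6] = 3
pieces[7] = 2
pieces[8] = 1
pieces[9] = 2

2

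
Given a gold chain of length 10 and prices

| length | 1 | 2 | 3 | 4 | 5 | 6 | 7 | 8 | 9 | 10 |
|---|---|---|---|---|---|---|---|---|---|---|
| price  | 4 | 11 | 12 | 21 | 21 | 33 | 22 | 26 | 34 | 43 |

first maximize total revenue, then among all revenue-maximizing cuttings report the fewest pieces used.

3

Let r[k] be the best obtainable value from length k. For each k, try every first piece i and keep the best of price[i] + r[k−i].
r[1] = 4
r[2] = max(4+4, 11+0) = 11
r[3] = max(4+11, 11+4, 12+0) = 15
r[4] = max(4+15, 11+11, 12+4, 21+0) = 22
r[5] = max(4+22, 11+15, 12+11, 21+4, 21+0) = 26
r[6] = max(4+26, 11+22, 12+15, 21+11, 21+4, 33+0) = 33
r[7] = max(4+33, 11+26, 12+22, …, 33+4, 22+0) = 37
r[8] = max(4+37, 11+33, 12+26, …, 22+4, 26+0) = 44
r[9] = max(4+44, 11+37, 12+33, …, 26+4, 34+0) = 48
r[10] = max(4+48, 11+44, 12+37, …, 34+4, 43+0) = 55
Maximum revenue is $55.
Now minimize piece count subject to staying optimal: for each k, pieces[k] = 1 + min over i with p[i]+r[k−i]=r[k] of pieces[k−i].
pieces[7] = 2
pieces[8] = 2
pieces[9] = 3
pieces[10] = 3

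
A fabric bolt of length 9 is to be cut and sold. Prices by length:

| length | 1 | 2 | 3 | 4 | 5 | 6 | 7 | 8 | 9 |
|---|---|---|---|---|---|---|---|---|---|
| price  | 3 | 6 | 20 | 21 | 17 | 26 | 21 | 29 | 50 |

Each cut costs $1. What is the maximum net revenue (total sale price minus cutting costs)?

58

Let net[k] be the best obtainable value from length k. For each k, try every first piece i and keep the best of price[i] + net[k−i] minus the 1 cut fee when i<k.
net[1] = 3
net[2] = max(3+3-1, 6+0) = 6
net[3] = max(3+6-1, 6+3-1, 20+0) = 20
net[4] = max(3+20-1, 6+6-1, 20+3-1, 21+0) = 22
net[5] = max(3+22-1, 6+20-1, 20+6-1, 21+3-1, 17+0) = 25
net[6] = max(3+25-1, 6+22-1, 20+20-1, 21+6-1, 17+3-1, 26+0) = 39
net[7] = max(3+39-1, 6+25-1, 20+22-1, …, 26+3-1, 21+0) = 41
net[8] = max(3+41-1, 6+39-1, 20+25-1, …, 21+3-1, 29+0) = 44
net[9] = max(3+44-1, 6+41-1, 20+39-1, …, 29+3-1, 50+0) = 58
One optimal plan: pieces 3 + 3 + 3 (2 cuts) → $60 − $2 = $58.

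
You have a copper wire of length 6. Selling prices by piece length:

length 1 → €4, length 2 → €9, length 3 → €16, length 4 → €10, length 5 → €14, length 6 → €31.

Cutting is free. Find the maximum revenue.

32

Consider every possible first cut. v[k] is the best of p[i]+v[k−i] over all sellable i≤k.
v[1] = 4
v[2] = max(4+4, 9+0) = 9
v[3] = max(4+9, 9+4, 16+0) = 16
v[4] = max(4+16, 9+9, 16+4, 10+0) = 20
v[5] = max(4+20, 9+16, 16+9, 10+4, 14+0) = 25
v[6] = max(4+25, 9+20, 16+16, 10+9, 14+4, 31+0) = 32
One optimal cutting: 3 + 3 → €16 + €16 = €32.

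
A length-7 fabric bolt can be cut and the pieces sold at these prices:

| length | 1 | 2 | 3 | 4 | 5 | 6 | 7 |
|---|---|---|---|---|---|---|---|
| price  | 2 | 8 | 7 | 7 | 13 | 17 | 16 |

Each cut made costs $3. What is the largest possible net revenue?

18

Let net[k] be the best obtainable value from length k. For each k, try every first piece i and keep the best of price[i] + net[k−i] minus the 3 cut fee when i<k.
net[1] = 2
net[2] = max(2+2-3, 8+0) = 8
net[3] = max(2+8-3, 8+2-3, 7+0) = 7
net[4] = max(2+7-3, 8+8-3, 7+2-3, 7+0) = 13
net[5] = max(2+13-3, 8+7-3, 7+8-3, 7+2-3, 13+0) = 13
net[6] = max(2+13-3, 8+13-3, 7+7-3, 7+8-3, 13+2-3, 17+0) = 18
net[7] = max(2+18-3, 8+13-3, 7+13-3, …, 17+2-3, 16+0) = 18
One optimal plan: pieces 5 + 2 (1 cut) → $21 − $3 = $18.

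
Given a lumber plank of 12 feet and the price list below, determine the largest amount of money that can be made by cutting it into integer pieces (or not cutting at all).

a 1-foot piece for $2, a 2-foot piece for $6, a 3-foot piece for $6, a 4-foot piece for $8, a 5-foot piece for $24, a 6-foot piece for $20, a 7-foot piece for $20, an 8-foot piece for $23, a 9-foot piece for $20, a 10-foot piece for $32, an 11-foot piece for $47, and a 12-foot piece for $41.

Build r[k] bottom-up: r[k] = max over allowed piece i of (p[i] + r[k−i]).
r[1] = 2
r[2] = 6
r[3] = 8  (first piece 1, then r[2]=6)
r[4] = 12  (first piece 2, then r[2]=6)
r[5] = 24
r[6] = 26  (first piece 1, then r[5]=24)
r[7] = 30  (first piece 2, then r[5]=24)
r[8] = 32  (first piece 1, then r[7]=30)
r[9] = 36  (first piece 2, then r[7]=30)
r[10] = 48  (first piece 5, then r[5]=24)
r[11] = 50  (first piece 1, then r[10]=48)
r[12] = 54  (first piece 2, then r[10]=48)
One optimal cutting: 5 + 5 + 2 → $24 + $24 + $6 = $54.

54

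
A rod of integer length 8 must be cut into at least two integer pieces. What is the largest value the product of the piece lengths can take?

Let m[k] be the best product for length k (with at least one cut). For each first piece i, the rest contributes max(k−i, m[k−i]).
Small cases: m[2]=1.
m[3] = max(1·2, 2·1) = 2
m[4] = max(1·3, 2·2, 3·1) = 4
m[5] = max(1·4, 2·3, 3·2, 4·1) = 6
m[6] = max(1·6, 2·4, 3·3, 4·2, 5·1) = 9
m[7] = max(1·9, 2·6, 3·4, 4·3, 5·2, 6·1) = 12
m[8] = max(1·12, 2·9, 3·6, …, 6·2, 7·1) = 18
One optimal split: 3 + 3 + 2; product 3·3·2 = 18.

18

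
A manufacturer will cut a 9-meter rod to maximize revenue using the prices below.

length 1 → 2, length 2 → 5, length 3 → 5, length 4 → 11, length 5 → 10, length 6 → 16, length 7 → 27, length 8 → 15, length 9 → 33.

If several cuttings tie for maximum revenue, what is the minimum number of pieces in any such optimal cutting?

Build r[k] bottom-up: r[k] = max over allowed piece i of (p[i] + r[k−i]).
r[1] = 2
r[2] = 5
r[3] = 7  (first piece 1, then r[2]=5)
r[4] = 11
r[5] = 13  (first piece 1, then r[4]=11)
r[6] = 16  (first piece 2, then r[4]=11)
r[7] = 27
r[8] = 29  (first piece 1, then r[7]=27)
r[9] = 33
Maximum revenue is 33.
Now minimize piece count subject to staying optimal: for each k, pieces[k] = 1 + min over i with p[i]+r[k−i]=r[k] of pieces[k−i].
pieces[6] = 1
pieces[7] = 1
pieces[8] = 2
pieces[9] = 1

1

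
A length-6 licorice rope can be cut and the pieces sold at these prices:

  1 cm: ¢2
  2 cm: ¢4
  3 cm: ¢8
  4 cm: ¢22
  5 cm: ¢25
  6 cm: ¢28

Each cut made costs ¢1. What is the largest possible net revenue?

Build r[k] bottom-up: r[k] = max over allowed piece i of (p[i] + r[k−i]) − 1 per cut.
r[1] = 2
r[2] = max(2+2-1, 4+0) = 4
r[3] = max(2+4-1, 4+2-1, 8+0) = 8
r[4] = max(2+8-1, 4+4-1, 8+2-1, 22+0) = 22
r[5] = max(2+22-1, 4+8-1, 8+4-1, 22+2-1, 25+0) = 25
r[6] = max(2+25-1, 4+22-1, 8+8-1, 22+4-1, 25+2-1, 28+0) = 28
Best is to make no cuts and sell whole for ¢28.

28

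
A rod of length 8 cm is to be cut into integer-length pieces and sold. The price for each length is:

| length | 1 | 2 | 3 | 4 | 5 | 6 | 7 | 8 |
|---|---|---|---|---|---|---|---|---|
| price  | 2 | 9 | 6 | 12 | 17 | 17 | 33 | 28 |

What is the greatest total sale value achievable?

Let v[k] be the best obtainable value from length k. For each k, try every first piece i and keep the best of price[i] + v[k−i].
v[1] = 2
v[2] = 9
v[3] = 11  (first piece 1, then v[2]=9)
v[4] = 18  (first piece 2, then v[2]=9)
v[5] = 20  (first piece 1, then v[4]=18)
v[6] = 27  (first piece 2, then v[4]=18)
v[7] = 33
v[8] = 36  (first piece 2, then v[6]=27)
One optimal cutting: 2 + 2 + 2 + 2 → $9 + $9 + $9 + $9 = $36.

36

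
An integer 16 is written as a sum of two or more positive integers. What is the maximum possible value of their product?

Define P[k] = max over 1≤i<k of i · max(k−i, P[k−i]); the inner max lets the remainder stay uncut if that's better.
P[2] = 1*max(1,0) = 1*1 = 1
P[3] = max(1*2, 2*1) = 2
P[4] = max(1*3, 2*2, 3*1) = 4
P[5] = max(1*4, 2*3, 3*2, 4*1) = 6
P[6] = max(1*6, 2*4, 3*3, 4*2, 5*1) = 9
P[7] = max(1*9, 2*6, 3*4, 4*3, 5*2, 6*1) = 12
P[8] = max(1*12, 2*9, 3*6, …, 6*2, 7*1) = 18
P[9] = max(1*18, 2*12, 3*9, …, 7*2, 8*1) = 27
P[10] = max(1*27, 2*18, 3*12, …, 8*2, 9*1) = 36
P[11] = max(1*36, 2*27, 3*18, …, 9*2, 10*1) = 54
P[12] = max(1*54, 2*36, 3*27, …, 10*2, 11*1) = 81
P[13] = max(1*81, 2*54, 3*36, …, 11*2, 12*1) = 108
P[14] = max(1*108, 2*81, 3*54, …, 12*2, 13*1) = 162
P[15] = max(1*162, 2*108, 3*81, …, 13*2, 14*1) = 243
P[16] = max(1*243, 2*162, 3*108, …, 14*2, 15*1) = 324
One optimal split: 3 + 3 + 3 + 3 + 2 + 2; product 3*3*3*3*2*2 = 324.

324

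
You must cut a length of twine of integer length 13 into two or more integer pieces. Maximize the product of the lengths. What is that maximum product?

Let prod[k] be the best product for length k (with at least one cut). For each first piece i, the rest contributes max(k−i, prod[k−i]).
Small cases: prod[2]=1, prod[3]=2, prod[4]=4, prod[5]=6, prod[6]=9, prod[7]=12, prod[8]=18.
prod[9] = 3·max(6,9) = 3·9 = 27
prod[10] = 2·max(8,18) = 2·18 = 36
prod[11] = 2·max(9,27) = 2·27 = 54
prod[12] = 3·max(9,27) = 3·27 = 81
prod[13] = 2·max(11,54) = 2·54 = 108
One optimal split: 3 + 3 + 3 + 2 + 2; product 3·3·3·2·2 = 108.

108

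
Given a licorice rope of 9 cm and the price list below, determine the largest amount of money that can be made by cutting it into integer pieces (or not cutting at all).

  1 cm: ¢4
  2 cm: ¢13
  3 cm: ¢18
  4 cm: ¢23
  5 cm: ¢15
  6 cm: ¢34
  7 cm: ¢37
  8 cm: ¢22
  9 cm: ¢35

Let v[k] be the best obtainable value from length k. For each k, try every first piece i and keep the best of price[i] + v[k−i].
v[1] = 4
v[2] = 13
v[3] = 18
v[4] = 26  (first piece 2, then v[2]=13)
v[5] = 31  (first piece 2, then v[3]=18)
v[6] = 39  (first piece 2, then v[4]=26)
v[7] = 44  (first piece 2, then v[5]=31)
v[8] = 52  (first piece 2, then v[6]=39)
v[9] = 57  (first piece 2, then v[7]=44)
One optimal cutting: 3 + 2 + 2 + 2 → ¢18 + ¢13 + ¢13 + ¢13 = ¢57.

57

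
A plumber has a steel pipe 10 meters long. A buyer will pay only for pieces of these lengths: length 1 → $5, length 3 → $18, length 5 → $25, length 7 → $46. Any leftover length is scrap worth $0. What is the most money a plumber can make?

Build r[k] bottom-up: r[k] = max over allowed piece i of (p[i] + r[k−i]).
r[1] = 5
r[2] = 10  (first piece 1, then r[1]=5)
r[3] = 18
r[4] = 23  (first piece 1, then r[3]=18)
r[5] = 28  (first piece 1, then r[4]=23)
r[6] = 36  (first piece 3, then r[3]=18)
r[7] = 46
r[8] = 51  (first piece 1, then r[7]=46)
r[9] = 56  (first piece 1, then r[8]=51)
r[10] = 64  (first piece 3, then r[7]=46)
One optimal cutting: 7 + 3 → $64.

64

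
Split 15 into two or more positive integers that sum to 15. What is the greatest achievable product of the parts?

243

Fill P[k] for k=2..15: at each k try every first piece i and multiply by the better of (k−i) uncut or P[k−i].
P[2] = 1·max(1,0) = 1·1 = 1
P[3] = max(1·2, 2·1) = 2
P[4] = max(1·3, 2·2, 3·1) = 4
P[5] = max(1·4, 2·3, 3·2, 4·1) = 6
P[6] = max(1·6, 2·4, 3·3, 4·2, 5·1) = 9
P[7] = max(1·9, 2·6, 3·4, 4·3, 5·2, 6·1) = 12
P[8] = max(1·12, 2·9, 3·6, …, 6·2, 7·1) = 18
P[9] = max(1·18, 2·12, 3·9, …, 7·2, 8·1) = 27
P[10] = max(1·27, 2·18, 3·12, …, 8·2, 9·1) = 36
P[11] = max(1·36, 2·27, 3·18, …, 9·2, 10·1) = 54
P[12] = max(1·54, 2·36, 3·27, …, 10·2, 11·1) = 81
P[13] = max(1·81, 2·54, 3·36, …, 11·2, 12·1) = 108
P[14] = max(1·108, 2·81, 3·54, …, 12·2, 13·1) = 162
P[15] = max(1·162, 2·108, 3·81, …, 13·2, 14·1) = 243
One optimal split: 3 + 3 + 3 + 3 + 3; product 3·3·3·3·3 = 243.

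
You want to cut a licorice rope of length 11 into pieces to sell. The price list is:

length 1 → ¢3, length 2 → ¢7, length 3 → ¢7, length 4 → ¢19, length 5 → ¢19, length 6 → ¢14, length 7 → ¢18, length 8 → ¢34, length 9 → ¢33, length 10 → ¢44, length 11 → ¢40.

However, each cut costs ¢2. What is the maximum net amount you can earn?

45

Consider every possible first cut. r[k] is the best of p[i]+r[k−i] over all sellable i≤k, charging 2 whenever i<k.
r[1] = 3
r[2] = 7
r[3] = 8  (first piece 1, then r[2]=7)
r[4] = 19
r[5] = 20  (first piece 1, then r[4]=19)
r[6] = 24  (first piece 2, then r[4]=19)
r[7] = 25  (first piece 1, then r[6]=24)
r[8] = 36  (first piece 4, then r[4]=19)
r[9] = 37  (first piece 1, then r[8]=36)
r[10] = 44
r[11] = 45  (first piece 1, then r[10]=44)
One optimal plan: pieces 10 + 1 (1 cut) → ¢47 − ¢2 = ¢45.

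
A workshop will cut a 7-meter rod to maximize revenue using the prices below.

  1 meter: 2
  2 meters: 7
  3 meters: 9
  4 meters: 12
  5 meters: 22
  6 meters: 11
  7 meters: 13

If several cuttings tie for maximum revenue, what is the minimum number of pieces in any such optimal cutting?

2

Build r[k] bottom-up: r[k] = max over allowed piece i of (p[i] + r[k−i]).
r[1] = 2
r[2] = max(2+2, 7+0) = 7
r[3] = max(2+7, 7+2, 9+0) = 9
r[4] = max(2+9, 7+7, 9+2, 12+0) = 14
r[5] = max(2+14, 7+9, 9+7, 12+2, 22+0) = 22
r[6] = max(2+22, 7+14, 9+9, 12+7, 22+2, 11+0) = 24
r[7] = max(2+24, 7+22, 9+14, …, 11+2, 13+0) = 29
Maximum revenue is 29.
Now minimize piece count subject to staying optimal: for each k, pieces[k] = 1 + min over i with p[i]+r[k−i]=r[k] of pieces[k−i].
pieces[4] = 2
pieces[5] = 1
pieces[6] = 2
pieces[7] = 2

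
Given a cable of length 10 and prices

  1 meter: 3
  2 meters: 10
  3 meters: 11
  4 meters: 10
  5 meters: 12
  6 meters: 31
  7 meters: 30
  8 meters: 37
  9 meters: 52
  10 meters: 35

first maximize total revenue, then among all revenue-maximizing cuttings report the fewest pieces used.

2

Consider every possible first cut. r[k] is the best of p[i]+r[k−i] over all sellable i≤k.
r[1] = 3
r[2] = max(3+3, 10+0) = 10
r[3] = max(3+10, 10+3, 11+0) = 13
r[4] = max(3+13, 10+10, 11+3, 10+0) = 20
r[5] = max(3+20, 10+13, 11+10, 10+3, 12+0) = 23
r[6] = max(3+23, 10+20, 11+13, 10+10, 12+3, 31+0) = 31
r[7] = max(3+31, 10+23, 11+20, …, 31+3, 30+0) = 34
r[8] = max(3+34, 10+31, 11+23, …, 30+3, 37+0) = 41
r[9] = max(3+41, 10+34, 11+31, …, 37+3, 52+0) = 52
r[10] = max(3+52, 10+41, 11+34, …, 52+3, 35+0) = 55
Maximum revenue is 55.
Now minimize piece count subject to staying optimal: for each k, pieces[k] = 1 + min over i with p[i]+r[k−i]=r[k] of pieces[k−i].
pieces[7] = 2
pieces[8] = 2
pieces[9] = 1
pieces[10] = 2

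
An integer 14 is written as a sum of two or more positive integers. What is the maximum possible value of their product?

Define P[k] = max over 1≤i<k of i · max(k−i, P[k−i]); the inner max lets the remainder stay uncut if that's better.
P[2] = 1*max(1,0) = 1*1 = 1
P[3] = 1*max(2,1) = 1*2 = 2
P[4] = 2*max(2,1) = 2*2 = 4
P[5] = 2*max(3,2) = 2*3 = 6
P[6] = 3*max(3,2) = 3*3 = 9
P[7] = 2*max(5,6) = 2*6 = 12
P[8] = 2*max(6,9) = 2*9 = 18
P[9] = 3*max(6,9) = 3*9 = 27
P[10] = 2*max(8,18) = 2*18 = 36
P[11] = 2*max(9,27) = 2*27 = 54
P[12] = 3*max(9,27) = 3*27 = 81
P[13] = 2*max(11,54) = 2*54 = 108
P[14] = 2*max(12,81) = 2*81 = 162
One optimal split: 3 + 3 + 3 + 3 + 2; product 3*3*3*3*2 = 162.

162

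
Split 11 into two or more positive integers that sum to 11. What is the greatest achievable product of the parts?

Define m[k] = max over 1≤i<k of i · max(k−i, m[k−i]); the inner max lets the remainder stay uncut if that's better.
m[2] = 1×max(1,0) = 1×1 = 1
m[3] = max(1×2, 2×1) = 2
m[4] = max(1×3, 2×2, 3×1) = 4
m[5] = max(1×4, 2×3, 3×2, 4×1) = 6
m[6] = max(1×6, 2×4, 3×3, 4×2, 5×1) = 9
m[7] = max(1×9, 2×6, 3×4, 4×3, 5×2, 6×1) = 12
m[8] = max(1×12, 2×9, 3×6, …, 6×2, 7×1) = 18
m[9] = max(1×18, 2×12, 3×9, …, 7×2, 8×1) = 27
m[10] = max(1×27, 2×18, 3×12, …, 8×2, 9×1) = 36
m[11] = max(1×36, 2×27, 3×18, …, 9×2, 10×1) = 54
One optimal split: 3 + 3 + 3 + 2; product 3×3×3×2 = 54.

54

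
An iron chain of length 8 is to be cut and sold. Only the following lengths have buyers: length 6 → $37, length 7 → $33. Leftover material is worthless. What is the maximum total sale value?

37

Consider every possible first cut. r[k] is the best of p[i]+r[k−i] over all sellable i≤k.
r[1] = 0
r[2] = 0
r[3] = 0
r[4] = 0
r[5] = 0
r[6] = 37
r[7] = max(37+0, 33+0) = 37
r[8] = max(37+0, 33+0) = 37
One optimal cutting: pieces 6 with 2 links of scrap → $37.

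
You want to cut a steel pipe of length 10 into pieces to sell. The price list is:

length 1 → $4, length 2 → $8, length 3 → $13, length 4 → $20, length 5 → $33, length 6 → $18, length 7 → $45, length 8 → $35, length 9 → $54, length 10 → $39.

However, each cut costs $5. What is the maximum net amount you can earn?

Build net[k] bottom-up: net[k] = max over allowed piece i of (p[i] + net[k−i]) − 5 per cut.
net[1] = 4
net[2] = max(4+4-5, 8+0) = 8
net[3] = max(4+8-5, 8+4-5, 13+0) = 13
net[4] = max(4+13-5, 8+8-5, 13+4-5, 20+0) = 20
net[5] = max(4+20-5, 8+13-5, 13+8-5, 20+4-5, 33+0) = 33
net[6] = max(4+33-5, 8+20-5, 13+13-5, 20+8-5, 33+4-5, 18+0) = 32
net[7] = max(4+32-5, 8+33-5, 13+20-5, …, 18+4-5, 45+0) = 45
net[8] = max(4+45-5, 8+32-5, 13+33-5, …, 45+4-5, 35+0) = 44
net[9] = max(4+44-5, 8+45-5, 13+32-5, …, 35+4-5, 54+0) = 54
net[10] = max(4+54-5, 8+44-5, 13+45-5, …, 54+4-5, 39+0) = 61
One optimal plan: pieces 5 + 5 (1 cut) → $66 − $5 = $61.

61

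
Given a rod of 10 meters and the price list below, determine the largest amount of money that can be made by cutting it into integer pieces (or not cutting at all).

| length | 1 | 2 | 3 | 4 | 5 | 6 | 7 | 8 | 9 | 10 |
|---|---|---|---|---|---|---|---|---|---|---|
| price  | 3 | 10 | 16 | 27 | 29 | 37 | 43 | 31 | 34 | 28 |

Build best[k] bottom-up: best[k] = max over allowed piece i of (p[i] + best[k−i]).
best[1] = 3
best[2] = max(3+3, 10+0) = 10
best[3] = max(3+10, 10+3, 16+0) = 16
best[4] = max(3+16, 10+10, 16+3, 27+0) = 27
best[5] = max(3+27, 10+16, 16+10, 27+3, 29+0) = 30
best[6] = max(3+30, 10+27, 16+16, 27+10, 29+3, 37+0) = 37
best[7] = max(3+37, 10+30, 16+27, …, 37+3, 43+0) = 43
best[8] = max(3+43, 10+37, 16+30, …, 43+3, 31+0) = 54
best[9] = max(3+54, 10+43, 16+37, …, 31+3, 34+0) = 57
best[10] = max(3+57, 10+54, 16+43, …, 34+3, 28+0) = 64
One optimal cutting: 4 + 4 + 2 → 27 + 27 + 10 = 64.

64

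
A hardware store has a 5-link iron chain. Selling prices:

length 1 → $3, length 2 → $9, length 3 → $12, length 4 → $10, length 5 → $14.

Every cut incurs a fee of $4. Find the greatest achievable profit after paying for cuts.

17

Let r[k] be the best obtainable value from length k. For each k, try every first piece i and keep the best of price[i] + r[k−i] minus the 4 cut fee when i<k.
r[1] = 3
r[2] = 9
r[3] = 12
r[4] = 14  (first piece 2, then r[2]=9)
r[5] = 17  (first piece 2, then r[3]=12)
One optimal plan: pieces 3 + 2 (1 cut) → $21 − $4 = $17.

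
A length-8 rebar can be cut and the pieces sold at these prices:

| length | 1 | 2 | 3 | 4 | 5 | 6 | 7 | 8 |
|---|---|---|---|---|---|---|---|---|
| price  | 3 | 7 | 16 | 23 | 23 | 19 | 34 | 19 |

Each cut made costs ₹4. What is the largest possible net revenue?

Consider every possible first cut. v[k] is the best of p[i]+v[k−i] over all sellable i≤k, charging 4 whenever i<k.
v[1] = 3
v[2] = max(3+3-4, 7+0) = 7
v[3] = max(3+7-4, 7+3-4, 16+0) = 16
v[4] = max(3+16-4, 7+7-4, 16+3-4, 23+0) = 23
v[5] = max(3+23-4, 7+16-4, 16+7-4, 23+3-4, 23+0) = 23
v[6] = max(3+23-4, 7+23-4, 16+16-4, 23+7-4, 23+3-4, 19+0) = 28
v[7] = max(3+28-4, 7+23-4, 16+23-4, …, 19+3-4, 34+0) = 35
v[8] = max(3+35-4, 7+28-4, 16+23-4, …, 34+3-4, 19+0) = 42
One optimal plan: pieces 4 + 4 (1 cut) → ₹46 − ₹4 = ₹42.

42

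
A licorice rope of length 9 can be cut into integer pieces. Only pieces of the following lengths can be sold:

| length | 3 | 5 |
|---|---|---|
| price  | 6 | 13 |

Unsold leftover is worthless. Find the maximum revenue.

Consider every possible first cut. best[k] is the best of p[i]+best[k−i] over all sellable i≤k.
best[1] = 0
best[2] = 0
best[3] = 6
best[4] = 6
best[5] = max(6+0, 13+0) = 13
best[6] = max(6+6, 13+0) = 13
best[7] = max(6+6, 13+0) = 13
best[8] = max(6+13, 13+6) = 19
best[9] = max(6+13, 13+6) = 19
One optimal cutting: pieces 5 + 3 with 1 cm of scrap → ¢19.

19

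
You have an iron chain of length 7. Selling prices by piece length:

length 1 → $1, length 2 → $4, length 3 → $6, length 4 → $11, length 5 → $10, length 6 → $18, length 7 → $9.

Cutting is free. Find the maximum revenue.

Let r[k] be the best obtainable value from length k. For each k, try every first piece i and keep the best of price[i] + r[k−i].
r[1] = 1
r[2] = max(1+1, 4+0) = 4
r[3] = max(1+4, 4+1, 6+0) = 6
r[4] = max(1+6, 4+4, 6+1, 11+0) = 11
r[5] = max(1+11, 4+6, 6+4, 11+1, 10+0) = 12
r[6] = max(1+12, 4+11, 6+6, 11+4, 10+1, 18+0) = 18
r[7] = max(1+18, 4+12, 6+11, …, 18+1, 9+0) = 19
One optimal cutting: 6 + 1 → $18 + $1 = $19.

19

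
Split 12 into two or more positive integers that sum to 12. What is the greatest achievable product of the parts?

Define P[k] = max over 1≤i<k of i · max(k−i, P[k−i]); the inner max lets the remainder stay uncut if that's better.
P[2] = 1*max(1,0) = 1*1 = 1
P[3] = 1*max(2,1) = 1*2 = 2
P[4] = 2*max(2,1) = 2*2 = 4
P[5] = 2*max(3,2) = 2*3 = 6
P[6] = 3*max(3,2) = 3*3 = 9
P[7] = 2*max(5,6) = 2*6 = 12
P[8] = 2*max(6,9) = 2*9 = 18
P[9] = 3*max(6,9) = 3*9 = 27
P[10] = 2*max(8,18) = 2*18 = 36
P[11] = 2*max(9,27) = 2*27 = 54
P[12] = 3*max(9,27) = 3*27 = 81
One optimal split: 3 + 3 + 3 + 3; product 3*3*3*3 = 81.

81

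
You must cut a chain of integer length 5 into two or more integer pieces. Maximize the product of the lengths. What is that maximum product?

6

Let P[k] be the best product for length k (with at least one cut). For each first piece i, the rest contributes max(k−i, P[k−i]).
P[2] = 1·max(1,0) = 1·1 = 1
P[3] = max(1·2, 2·1) = 2
P[4] = max(1·3, 2·2, 3·1) = 4
P[5] = max(1·4, 2·3, 3·2, 4·1) = 6
One optimal split: 3 + 2; product 3·2 = 6.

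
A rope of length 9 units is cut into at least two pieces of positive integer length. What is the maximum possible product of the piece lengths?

27

Let f[k] be the best product for length k (with at least one cut). For each first piece i, the rest contributes max(k−i, f[k−i]).
f[2] = 1×max(1,0) = 1×1 = 1
f[3] = max(1×2, 2×1) = 2
f[4] = max(1×3, 2×2, 3×1) = 4
f[5] = max(1×4, 2×3, 3×2, 4×1) = 6
f[6] = max(1×6, 2×4, 3×3, 4×2, 5×1) = 9
f[7] = max(1×9, 2×6, 3×4, 4×3, 5×2, 6×1) = 12
f[8] = max(1×12, 2×9, 3×6, …, 6×2, 7×1) = 18
f[9] = max(1×18, 2×12, 3×9, …, 7×2, 8×1) = 27
One optimal split: 3 + 3 + 3; product 3×3×3 = 27.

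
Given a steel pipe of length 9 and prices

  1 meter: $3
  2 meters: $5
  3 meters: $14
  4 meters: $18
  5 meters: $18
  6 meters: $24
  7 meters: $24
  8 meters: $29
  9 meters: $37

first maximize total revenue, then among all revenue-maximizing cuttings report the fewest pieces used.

3

Let r[k] be the best obtainable value from length k. For each k, try every first piece i and keep the best of price[i] + r[k−i].
r[1] = 3
r[2] = 6  (first piece 1, then r[1]=3)
r[3] = 14
r[4] = 18
r[5] = 21  (first piece 1, then r[4]=18)
r[6] = 28  (first piece 3, then r[3]=14)
r[7] = 32  (first piece 3, then r[4]=18)
r[8] = 36  (first piece 4, then r[4]=18)
r[9] = 42  (first piece 3, then r[6]=28)
Maximum revenue is $42.
Now minimize piece count subject to staying optimal: for each k, pieces[k] = 1 + min over i with p[i]+r[k−i]=r[k] of pieces[k−i].
pieces[6] = 2
pieces[7] = 2
pieces[8] = 2
pieces[9] = 3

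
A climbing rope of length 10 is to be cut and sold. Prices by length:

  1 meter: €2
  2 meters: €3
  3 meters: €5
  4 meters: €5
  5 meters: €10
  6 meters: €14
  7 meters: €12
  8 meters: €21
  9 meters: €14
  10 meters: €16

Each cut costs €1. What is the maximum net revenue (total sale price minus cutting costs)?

23

Build r[k] bottom-up: r[k] = max over allowed piece i of (p[i] + r[k−i]) − 1 per cut.
r[1] = 2
r[2] = max(2+2-1, 3+0) = 3
r[3] = max(2+3-1, 3+2-1, 5+0) = 5
r[4] = max(2+5-1, 3+3-1, 5+2-1, 5+0) = 6
r[5] = max(2+6-1, 3+5-1, 5+3-1, 5+2-1, 10+0) = 10
r[6] = max(2+10-1, 3+6-1, 5+5-1, 5+3-1, 10+2-1, 14+0) = 14
r[7] = max(2+14-1, 3+10-1, 5+6-1, …, 14+2-1, 12+0) = 15
r[8] = max(2+15-1, 3+14-1, 5+10-1, …, 12+2-1, 21+0) = 21
r[9] = max(2+21-1, 3+15-1, 5+14-1, …, 21+2-1, 14+0) = 22
r[10] = max(2+22-1, 3+21-1, 5+15-1, …, 14+2-1, 16+0) = 23
One optimal plan: pieces 8 + 1 + 1 (2 cuts) → €25 − €2 = €23.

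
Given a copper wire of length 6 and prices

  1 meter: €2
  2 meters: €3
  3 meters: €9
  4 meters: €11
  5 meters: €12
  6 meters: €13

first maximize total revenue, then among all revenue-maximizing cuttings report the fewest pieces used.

Build r[k] bottom-up: r[k] = max over allowed piece i of (p[i] + r[k−i]).
r[1] = 2
r[2] = 4  (first piece 1, then r[1]=2)
r[3] = 9
r[4] = 11  (first piece 1, then r[3]=9)
r[5] = 13  (first piece 1, then r[4]=11)
r[6] = 18  (first piece 3, then r[3]=9)
Maximum revenue is €18.
Now minimize piece count subject to staying optimal: for each k, pieces[k] = 1 + min over i with p[i]+r[k−i]=r[k] of pieces[k−i].
pieces[3] = 1
pieces[4] = 1
pieces[5] = 2
pieces[6] = 2

2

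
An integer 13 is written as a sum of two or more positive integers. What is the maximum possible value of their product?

Fill prod[k] for k=2..13: at each k try every first piece i and multiply by the better of (k−i) uncut or prod[k−i].
prod[2] = 1*max(1,0) = 1*1 = 1
prod[3] = max(1*2, 2*1) = 2
prod[4] = max(1*3, 2*2, 3*1) = 4
prod[5] = max(1*4, 2*3, 3*2, 4*1) = 6
prod[6] = max(1*6, 2*4, 3*3, 4*2, 5*1) = 9
prod[7] = max(1*9, 2*6, 3*4, 4*3, 5*2, 6*1) = 12
prod[8] = max(1*12, 2*9, 3*6, …, 6*2, 7*1) = 18
prod[9] = max(1*18, 2*12, 3*9, …, 7*2, 8*1) = 27
prod[10] = max(1*27, 2*18, 3*12, …, 8*2, 9*1) = 36
prod[11] = max(1*36, 2*27, 3*18, …, 9*2, 10*1) = 54
prod[12] = max(1*54, 2*36, 3*27, …, 10*2, 11*1) = 81
prod[13] = max(1*81, 2*54, 3*36, …, 11*2, 12*1) = 108
One optimal split: 3 + 3 + 3 + 2 + 2; product 3*3*3*2*2 = 108.

108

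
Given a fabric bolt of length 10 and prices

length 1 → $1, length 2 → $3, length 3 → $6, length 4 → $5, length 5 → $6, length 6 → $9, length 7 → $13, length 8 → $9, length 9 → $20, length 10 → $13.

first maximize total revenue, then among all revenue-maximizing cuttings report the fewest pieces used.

2

Let r[k] be the best obtainable value from length k. For each k, try every first piece i and keep the best of price[i] + r[k−i].
r[1] = 1
r[2] = max(1+1, 3+0) = 3
r[3] = max(1+3, 3+1, 6+0) = 6
r[4] = max(1+6, 3+3, 6+1, 5+0) = 7
r[5] = max(1+7, 3+6, 6+3, 5+1, 6+0) = 9
r[6] = max(1+9, 3+7, 6+6, 5+3, 6+1, 9+0) = 12
r[7] = max(1+12, 3+9, 6+7, …, 9+1, 13+0) = 13
r[8] = max(1+13, 3+12, 6+9, …, 13+1, 9+0) = 15
r[9] = max(1+15, 3+13, 6+12, …, 9+1, 20+0) = 20
r[10] = max(1+20, 3+15, 6+13, …, 20+1, 13+0) = 21
Maximum revenue is $21.
Now minimize piece count subject to staying optimal: for each k, pieces[k] = 1 + min over i with p[i]+r[k−i]=r[k] of pieces[k−i].
pieces[7] = 1
pieces[8] = 3
pieces[9] = 1
pieces[10] = 2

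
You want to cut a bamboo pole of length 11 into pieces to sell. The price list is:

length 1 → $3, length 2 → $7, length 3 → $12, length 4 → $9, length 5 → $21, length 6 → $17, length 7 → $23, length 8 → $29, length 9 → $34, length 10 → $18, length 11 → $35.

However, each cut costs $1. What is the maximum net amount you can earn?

43

Build r[k] bottom-up: r[k] = max over allowed piece i of (p[i] + r[k−i]) − 1 per cut.
r[1] = 3
r[2] = 7
r[3] = 12
r[4] = 14  (first piece 1, then r[3]=12)
r[5] = 21
r[6] = 23  (first piece 1, then r[5]=21)
r[7] = 27  (first piece 2, then r[5]=21)
r[8] = 32  (first piece 3, then r[5]=21)
r[9] = 34  (first piece 1, then r[8]=32)
r[10] = 41  (first piece 5, then r[5]=21)
r[11] = 43  (first piece 1, then r[10]=41)
One optimal plan: pieces 5 + 5 + 1 (2 cuts) → $45 − $2 = $43.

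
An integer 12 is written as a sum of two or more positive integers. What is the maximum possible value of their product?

Fill P[k] for k=2..12: at each k try every first piece i and multiply by the better of (k−i) uncut or P[k−i].
P[2] = 1*max(1,0) = 1*1 = 1
P[3] = max(1*2, 2*1) = 2
P[4] = max(1*3, 2*2, 3*1) = 4
P[5] = max(1*4, 2*3, 3*2, 4*1) = 6
P[6] = max(1*6, 2*4, 3*3, 4*2, 5*1) = 9
P[7] = max(1*9, 2*6, 3*4, 4*3, 5*2, 6*1) = 12
P[8] = max(1*12, 2*9, 3*6, …, 6*2, 7*1) = 18
P[9] = max(1*18, 2*12, 3*9, …, 7*2, 8*1) = 27
P[10] = max(1*27, 2*18, 3*12, …, 8*2, 9*1) = 36
P[11] = max(1*36, 2*27, 3*18, …, 9*2, 10*1) = 54
P[12] = max(1*54, 2*36, 3*27, …, 10*2, 11*1) = 81
One optimal split: 3 + 3 + 3 + 3; product 3*3*3*3 = 81.

81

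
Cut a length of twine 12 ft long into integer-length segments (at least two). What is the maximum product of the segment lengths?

Fill g[k] for k=2..12: at each k try every first piece i and multiply by the better of (k−i) uncut or g[k−i].
Small cases: g[2]=1, g[3]=2, g[4]=4, g[5]=6, g[6]=9.
g[7] = 2×max(5,6) = 2×6 = 12
g[8] = 2×max(6,9) = 2×9 = 18
g[9] = 3×max(6,9) = 3×9 = 27
g[10] = 2×max(8,18) = 2×18 = 36
g[11] = 2×max(9,27) = 2×27 = 54
g[12] = 3×max(9,27) = 3×27 = 81
One optimal split: 3 + 3 + 3 + 3; product 3×3×3×3 = 81.

81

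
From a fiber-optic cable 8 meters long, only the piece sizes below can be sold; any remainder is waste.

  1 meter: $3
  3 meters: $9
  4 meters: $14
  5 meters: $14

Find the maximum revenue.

Let f[k] be the best obtainable value from length k. For each k, try every first piece i and keep the best of price[i] + f[k−i].
f[1] = 3
f[2] = 6  (first piece 1, then f[1]=3)
f[3] = 9  (first piece 1, then f[2]=6)
f[4] = 14
f[5] = 17  (first piece 1, then f[4]=14)
f[6] = 20  (first piece 1, then f[5]=17)
f[7] = 23  (first piece 1, then f[6]=20)
f[8] = 28  (first piece 4, then f[4]=14)
One optimal cutting: 4 + 4 → $28.

28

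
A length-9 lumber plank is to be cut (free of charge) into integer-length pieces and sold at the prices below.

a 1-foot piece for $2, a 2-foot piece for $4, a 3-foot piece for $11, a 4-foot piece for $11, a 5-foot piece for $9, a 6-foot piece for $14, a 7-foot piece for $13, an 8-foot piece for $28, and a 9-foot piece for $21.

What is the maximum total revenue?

33

Let r[k] be the best obtainable value from length k. For each k, try every first piece i and keep the best of price[i] + r[k−i].
r[1] = 2
r[2] = 4  (first piece 1, then r[1]=2)
r[3] = 11
r[4] = 13  (first piece 1, then r[3]=11)
r[5] = 15  (first piece 1, then r[4]=13)
r[6] = 22  (first piece 3, then r[3]=11)
r[7] = 24  (first piece 1, then r[6]=22)
r[8] = 28
r[9] = 33  (first piece 3, then r[6]=22)
One optimal cutting: 3 + 3 + 3 → $11 + $11 + $11 = $33.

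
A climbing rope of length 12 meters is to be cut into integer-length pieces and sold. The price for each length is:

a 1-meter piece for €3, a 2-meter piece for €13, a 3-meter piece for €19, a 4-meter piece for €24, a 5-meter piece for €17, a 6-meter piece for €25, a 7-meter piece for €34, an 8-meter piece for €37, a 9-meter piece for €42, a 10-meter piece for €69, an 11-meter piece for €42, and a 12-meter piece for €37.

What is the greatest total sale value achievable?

82

Build r[k] bottom-up: r[k] = max over allowed piece i of (p[i] + r[k−i]).
r[1] = 3
r[2] = 13
r[3] = 19
r[4] = 26  (first piece 2, then r[2]=13)
r[5] = 32  (first piece 2, then r[3]=19)
r[6] = 39  (first piece 2, then r[4]=26)
r[7] = 45  (first piece 2, then r[5]=32)
r[8] = 52  (first piece 2, then r[6]=39)
r[9] = 58  (first piece 2, then r[7]=45)
r[10] = 69
r[11] = 72  (first piece 1, then r[10]=69)
r[12] = 82  (first piece 2, then r[10]=69)
One optimal cutting: 10 + 2 → €69 + €13 = €82.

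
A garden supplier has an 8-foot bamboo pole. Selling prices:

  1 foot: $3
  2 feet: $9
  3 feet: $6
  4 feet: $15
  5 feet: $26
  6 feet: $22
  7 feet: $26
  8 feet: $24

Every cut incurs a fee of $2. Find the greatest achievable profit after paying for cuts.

Let net[k] be the best obtainable value from length k. For each k, try every first piece i and keep the best of price[i] + net[k−i] minus the 2 cut fee when i<k.
net[1] = 3
net[2] = max(3+3-2, 9+0) = 9
net[3] = max(3+9-2, 9+3-2, 6+0) = 10
net[4] = max(3+10-2, 9+9-2, 6+3-2, 15+0) = 16
net[5] = max(3+16-2, 9+10-2, 6+9-2, 15+3-2, 26+0) = 26
net[6] = max(3+26-2, 9+16-2, 6+10-2, 15+9-2, 26+3-2, 22+0) = 27
net[7] = max(3+27-2, 9+26-2, 6+16-2, …, 22+3-2, 26+0) = 33
net[8] = max(3+33-2, 9+27-2, 6+26-2, …, 26+3-2, 24+0) = 34
One optimal plan: pieces 5 + 2 + 1 (2 cuts) → $38 − $4 = $34.

34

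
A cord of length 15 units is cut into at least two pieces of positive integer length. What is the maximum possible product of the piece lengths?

243

Define g[k] = max over 1≤i<k of i · max(k−i, g[k−i]); the inner max lets the remainder stay uncut if that's better.
Small cases: g[2]=1, g[3]=2, g[4]=4, g[5]=6, g[6]=9, g[7]=12, g[8]=18, g[9]=27, g[10]=36.
g[11] = 2×max(9,27) = 2×27 = 54
g[12] = 3×max(9,27) = 3×27 = 81
g[13] = 2×max(11,54) = 2×54 = 108
g[14] = 2×max(12,81) = 2×81 = 162
g[15] = 3×max(12,81) = 3×81 = 243
One optimal split: 3 + 3 + 3 + 3 + 3; product 3×3×3×3×3 = 243.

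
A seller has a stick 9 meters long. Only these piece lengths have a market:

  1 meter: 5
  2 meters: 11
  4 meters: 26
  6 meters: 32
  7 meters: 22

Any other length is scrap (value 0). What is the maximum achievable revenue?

Consider every possible first cut. best[k] is the best of p[i]+best[k−i] over all sellable i≤k.
best[1] = 5
best[2] = max(5+5, 11+0) = 11
best[3] = max(5+11, 11+5) = 16
best[4] = max(5+16, 11+11, 26+0) = 26
best[5] = max(5+26, 11+16, 26+5) = 31
best[6] = max(5+31, 11+26, 26+11, 32+0) = 37
best[7] = max(5+37, 11+31, 26+16, 32+5, 22+0) = 42
best[8] = max(5+42, 11+37, 26+26, 32+11, 22+5) = 52
best[9] = max(5+52, 11+42, 26+31, 32+16, 22+11) = 57
One optimal cutting: 4 + 4 + 1 → 57.

57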